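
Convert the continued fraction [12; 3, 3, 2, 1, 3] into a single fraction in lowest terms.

1501/122

Starting at the tail and folding back:
Start with 3.
1 + 1/(3/1) = 1 + 1/3 = 4/3
2 + 1/(4/3) = 2 + 3/4 = 11/4
3 + 1/(11/4) = 3 + 4/11 = 37/11
3 + 1/(37/11) = 3 + 11/37 = 122/37
12 + 1/(122/37) = 12 + 37/122 = 1501/122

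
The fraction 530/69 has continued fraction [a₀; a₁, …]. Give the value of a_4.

3

530 = 7·69 + 47, so a_0 = 7
69 = 1·47 + 22, so a_1 = 1
47 = 2·22 + 3, so a_2 = 2
22 = 7·3 + 1, so a_3 = 7
3 = 3·1 + 0, so a_4 = 3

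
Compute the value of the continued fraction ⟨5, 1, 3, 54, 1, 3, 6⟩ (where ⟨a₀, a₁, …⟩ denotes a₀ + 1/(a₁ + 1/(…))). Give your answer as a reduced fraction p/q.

31637/5501

a_0 = 5: 5/1
a_1 = 1: 6/1
a_2 = 3: 23/4
a_3 = 54: 1248/217
a_4 = 1: 1271/221
a_5 = 3: 5061/880
a_6 = 6: 31637/5501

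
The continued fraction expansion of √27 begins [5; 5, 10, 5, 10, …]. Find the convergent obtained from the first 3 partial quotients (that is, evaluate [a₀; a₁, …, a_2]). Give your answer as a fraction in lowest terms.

265/51

a_0 = 5: 5/1
a_1 = 5: 26/5
a_2 = 10: 265/51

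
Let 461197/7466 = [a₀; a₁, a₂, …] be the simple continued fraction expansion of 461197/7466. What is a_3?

2

461197 = 61·7466 + 5771, so a_0 = 61
7466 = 1·5771 + 1695, so a_1 = 1
5771 = 3·1695 + 686, so a_2 = 3
1695 = 2·686 + 323, so a_3 = 2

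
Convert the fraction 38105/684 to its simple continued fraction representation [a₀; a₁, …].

38105 ÷ 684 → quotient 55, remainder 485
684 ÷ 485 → quotient 1, remainder 199
485 ÷ 199 → quotient 2, remainder 87
199 ÷ 87 → quotient 2, remainder 25
87 ÷ 25 → quotient 3, remainder 12
25 ÷ 12 → quotient 2, remainder 1
12 ÷ 1 → quotient 12, remainder 0

[55; 1, 2, 2, 3, 2, 12]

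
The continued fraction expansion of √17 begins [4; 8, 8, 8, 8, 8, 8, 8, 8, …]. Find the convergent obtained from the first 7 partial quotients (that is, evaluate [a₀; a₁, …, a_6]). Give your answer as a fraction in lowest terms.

1166876/283009

Start with 8.
8 + 1/(8/1) = 8 + 1/8 = 65/8
8 + 1/(65/8) = 8 + 8/65 = 528/65
8 + 1/(528/65) = 8 + 65/528 = 4289/528
8 + 1/(4289/528) = 8 + 528/4289 = 34840/4289
8 + 1/(34840/4289) = 8 + 4289/34840 = 283009/34840
4 + 1/(283009/34840) = 4 + 34840/283009 = 1166876/283009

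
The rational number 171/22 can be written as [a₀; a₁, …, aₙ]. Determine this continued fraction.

171 ÷ 22 → quotient 7, remainder 17
22 ÷ 17 → quotient 1, remainder 5
17 ÷ 5 → quotient 3, remainder 2
5 ÷ 2 → quotient 2, remainder 1
2 ÷ 1 → quotient 2, remainder 0

[7; 1, 3, 2, 2]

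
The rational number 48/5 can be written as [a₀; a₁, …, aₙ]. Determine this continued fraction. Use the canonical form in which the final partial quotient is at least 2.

[9; 1, 1, 2]

⌊48/5⌋ = 9, remainder 3
⌊5/3⌋ = 1, remainder 2
⌊3/2⌋ = 1, remainder 1
⌊2/1⌋ = 2, remainder 0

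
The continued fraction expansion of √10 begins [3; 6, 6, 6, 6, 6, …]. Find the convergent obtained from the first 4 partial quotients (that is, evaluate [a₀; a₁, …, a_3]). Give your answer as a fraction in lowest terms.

721/228

a_0 = 3: 3/1
a_1 = 6: 19/6
a_2 = 6: 117/37
a_3 = 6: 721/228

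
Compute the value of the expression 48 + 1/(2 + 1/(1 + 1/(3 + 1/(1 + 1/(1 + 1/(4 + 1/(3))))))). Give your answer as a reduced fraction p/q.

Compute successive convergents:
a_0 = 48: 48/1
a_1 = 2: 97/2
a_2 = 1: 145/3
a_3 = 3: 532/11
a_4 = 1: 677/14
a_5 = 1: 1209/25
a_6 = 4: 5513/114
a_7 = 3: 17748/367

17748/367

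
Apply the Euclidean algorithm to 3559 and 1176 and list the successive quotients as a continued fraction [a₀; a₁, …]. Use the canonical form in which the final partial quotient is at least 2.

Run the Euclidean algorithm, recording each quotient:
3559 ÷ 1176 → quotient 3, remainder 31
1176 ÷ 31 → quotient 37, remainder 29
31 ÷ 29 → quotient 1, remainder 2
29 ÷ 2 → quotient 14, remainder 1
2 ÷ 1 → quotient 2, remainder 0

[3; 37, 1, 14, 2]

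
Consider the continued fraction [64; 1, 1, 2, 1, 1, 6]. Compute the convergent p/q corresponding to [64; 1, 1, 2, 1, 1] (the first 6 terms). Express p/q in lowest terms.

775/12

a_0 = 64: 64/1
a_1 = 1: 65/1
a_2 = 1: 129/2
a_3 = 2: 323/5
a_4 = 1: 452/7
a_5 = 1: 775/12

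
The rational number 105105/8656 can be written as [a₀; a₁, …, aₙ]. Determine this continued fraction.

Repeatedly divide and take the remainder:
105105 ÷ 8656 → quotient 12, remainder 1233
8656 ÷ 1233 → quotient 7, remainder 25
1233 ÷ 25 → quotient 49, remainder 8
25 ÷ 8 → quotient 3, remainder 1
8 ÷ 1 → quotient 8, remainder 0

[12; 7, 49, 3, 8]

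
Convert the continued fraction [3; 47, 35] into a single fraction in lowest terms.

4973/1646

Start with 35.
47 + 1/(35/1) = 47 + 1/35 = 1646/35
3 + 1/(1646/35) = 3 + 35/1646 = 4973/1646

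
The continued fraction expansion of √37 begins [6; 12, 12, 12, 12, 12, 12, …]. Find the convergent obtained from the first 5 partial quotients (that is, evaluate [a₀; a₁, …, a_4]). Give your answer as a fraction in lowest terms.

128766/21169

Start with 12.
12 + 1/(12/1) = 12 + 1/12 = 145/12
12 + 1/(145/12) = 12 + 12/145 = 1752/145
12 + 1/(1752/145) = 12 + 145/1752 = 21169/1752
6 + 1/(21169/1752) = 6 + 1752/21169 = 128766/21169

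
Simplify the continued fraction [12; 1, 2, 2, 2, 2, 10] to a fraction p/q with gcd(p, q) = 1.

5426/427

Build up convergents one term at a time:
a_0 = 12: 12/1
a_1 = 1: 13/1
a_2 = 2: 38/3
a_3 = 2: 89/7
a_4 = 2: 216/17
a_5 = 2: 521/41
a_6 = 10: 5426/427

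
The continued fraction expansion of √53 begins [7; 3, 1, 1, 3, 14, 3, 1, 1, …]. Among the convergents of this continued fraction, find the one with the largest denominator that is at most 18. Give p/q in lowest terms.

List convergents until the denominator exceeds the bound:
a_0 = 7: 7/1  (≤ bound)
a_1 = 3: 22/3  (≤ bound)
a_2 = 1: 29/4  (≤ bound)
a_3 = 1: 51/7  (≤ bound)
a_4 = 3: 182/25  (> 18, stop)

51/7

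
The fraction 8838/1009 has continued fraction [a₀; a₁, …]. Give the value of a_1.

8838 ÷ 1009 → quotient 8, remainder 766
1009 ÷ 766 → quotient 1, remainder 243

1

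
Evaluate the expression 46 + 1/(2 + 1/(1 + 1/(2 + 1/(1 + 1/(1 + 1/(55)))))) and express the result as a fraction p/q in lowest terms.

48965/1056

Start with 55.
1 + 1/(55/1) = 1 + 1/55 = 56/55
1 + 1/(56/55) = 1 + 55/56 = 111/56
2 + 1/(111/56) = 2 + 56/111 = 278/111
1 + 1/(278/111) = 1 + 111/278 = 389/278
2 + 1/(389/278) = 2 + 278/389 = 1056/389
46 + 1/(1056/389) = 46 + 389/1056 = 48965/1056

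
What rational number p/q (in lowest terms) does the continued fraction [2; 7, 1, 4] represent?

83/39

a_0 = 2: 2/1
a_1 = 7: 15/7
a_2 = 1: 17/8
a_3 = 4: 83/39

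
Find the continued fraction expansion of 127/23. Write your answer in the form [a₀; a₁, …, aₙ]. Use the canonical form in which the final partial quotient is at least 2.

⌊127/23⌋ = 5, remainder 12
⌊23/12⌋ = 1, remainder 11
⌊12/11⌋ = 1, remainder 1
⌊11/1⌋ = 11, remainder 0

[5; 1, 1, 11]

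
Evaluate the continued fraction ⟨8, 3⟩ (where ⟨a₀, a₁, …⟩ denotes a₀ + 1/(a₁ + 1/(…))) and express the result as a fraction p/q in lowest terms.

25/3

Start with 3.
8 + 1/(3/1) = 8 + 1/3 = 25/3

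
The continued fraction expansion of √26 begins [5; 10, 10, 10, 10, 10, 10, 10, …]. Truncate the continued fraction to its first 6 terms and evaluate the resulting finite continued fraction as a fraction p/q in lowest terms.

530451/104030

Collapse the nested fraction from the inside out:
Start with 10.
10 + 1/(10/1) = 10 + 1/10 = 101/10
10 + 1/(101/10) = 10 + 10/101 = 1020/101
10 + 1/(1020/101) = 10 + 101/1020 = 10301/1020
10 + 1/(10301/1020) = 10 + 1020/10301 = 104030/10301
5 + 1/(104030/10301) = 5 + 10301/104030 = 530451/104030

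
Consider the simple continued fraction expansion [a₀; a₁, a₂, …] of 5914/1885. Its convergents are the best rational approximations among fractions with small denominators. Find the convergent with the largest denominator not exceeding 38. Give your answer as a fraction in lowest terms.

List convergents until the denominator exceeds the bound:
a_0 = 3: 3/1  (≤ bound)
a_1 = 7: 22/7  (≤ bound)
a_2 = 3: 69/22  (≤ bound)
a_3 = 1: 91/29  (≤ bound)
a_4 = 1: 160/51  (> 38, stop)

91/29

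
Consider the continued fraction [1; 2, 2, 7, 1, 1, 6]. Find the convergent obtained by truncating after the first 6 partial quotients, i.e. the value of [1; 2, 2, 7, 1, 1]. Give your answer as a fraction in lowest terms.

111/79

Work from the innermost term outward:
Start with 1.
1 + 1/(1/1) = 1 + 1/1 = 2/1
7 + 1/(2/1) = 7 + 1/2 = 15/2
2 + 1/(15/2) = 2 + 2/15 = 32/15
2 + 1/(32/15) = 2 + 15/32 = 79/32
1 + 1/(79/32) = 1 + 32/79 = 111/79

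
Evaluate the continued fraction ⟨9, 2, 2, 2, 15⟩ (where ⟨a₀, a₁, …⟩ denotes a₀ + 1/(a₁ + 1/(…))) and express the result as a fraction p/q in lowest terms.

1742/185

a_0 = 9: 9/1
a_1 = 2: 19/2
a_2 = 2: 47/5
a_3 = 2: 113/12
a_4 = 15: 1742/185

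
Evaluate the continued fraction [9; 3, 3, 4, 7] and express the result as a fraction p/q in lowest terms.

a_0 = 9: 9/1
a_1 = 3: 28/3
a_2 = 3: 93/10
a_3 = 4: 400/43
a_4 = 7: 2893/311

2893/311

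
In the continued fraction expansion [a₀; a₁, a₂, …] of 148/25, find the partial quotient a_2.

Apply division with remainder until the remainder is 0:
⌊148/25⌋ = 5, remainder 23
⌊25/23⌋ = 1, remainder 2
⌊23/2⌋ = 11, remainder 1

11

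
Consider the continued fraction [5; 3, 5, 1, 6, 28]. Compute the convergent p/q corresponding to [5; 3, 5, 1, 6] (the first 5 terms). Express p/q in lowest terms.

a_0 = 5: 5/1
a_1 = 3: 16/3
a_2 = 5: 85/16
a_3 = 1: 101/19
a_4 = 6: 691/130

691/130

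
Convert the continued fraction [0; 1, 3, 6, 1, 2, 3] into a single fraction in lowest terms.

Work from the innermost term outward:
Start with 3.
2 + 1/(3/1) = 2 + 1/3 = 7/3
1 + 1/(7/3) = 1 + 3/7 = 10/7
6 + 1/(10/7) = 6 + 7/10 = 67/10
3 + 1/(67/10) = 3 + 10/67 = 211/67
1 + 1/(211/67) = 1 + 67/211 = 278/211
0 + 1/(278/211) = 0 + 211/278 = 211/278

211/278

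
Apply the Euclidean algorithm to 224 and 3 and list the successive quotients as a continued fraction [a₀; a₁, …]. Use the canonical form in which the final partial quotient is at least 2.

[74; 1, 2]

224 ÷ 3 → quotient 74, remainder 2
3 ÷ 2 → quotient 1, remainder 1
2 ÷ 1 → quotient 2, remainder 0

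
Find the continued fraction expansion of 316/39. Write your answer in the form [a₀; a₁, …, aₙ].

[8; 9, 1, 3]

⌊316/39⌋ = 8, remainder 4
⌊39/4⌋ = 9, remainder 3
⌊4/3⌋ = 1, remainder 1
⌊3/1⌋ = 3, remainder 0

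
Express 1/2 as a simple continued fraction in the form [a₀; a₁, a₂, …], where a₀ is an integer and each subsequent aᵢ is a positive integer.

[0; 2]

⌊1/2⌋ = 0, remainder 1
⌊2/1⌋ = 2, remainder 0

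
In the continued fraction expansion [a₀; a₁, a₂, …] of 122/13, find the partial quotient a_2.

1

122 ÷ 13 → quotient 9, remainder 5
13 ÷ 5 → quotient 2, remainder 3
5 ÷ 3 → quotient 1, remainder 2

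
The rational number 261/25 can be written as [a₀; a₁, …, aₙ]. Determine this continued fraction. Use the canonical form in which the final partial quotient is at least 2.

[10; 2, 3, 1, 2]

Run the Euclidean algorithm, recording each quotient:
⌊261/25⌋ = 10, remainder 11
⌊25/11⌋ = 2, remainder 3
⌊11/3⌋ = 3, remainder 2
⌊3/2⌋ = 1, remainder 1
⌊2/1⌋ = 2, remainder 0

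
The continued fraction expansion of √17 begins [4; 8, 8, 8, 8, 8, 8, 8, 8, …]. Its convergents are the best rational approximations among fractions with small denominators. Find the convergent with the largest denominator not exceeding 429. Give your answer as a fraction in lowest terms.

a_0 = 4: 4/1  (≤ bound)
a_1 = 8: 33/8  (≤ bound)
a_2 = 8: 268/65  (≤ bound)
a_3 = 8: 2177/528  (> 429, stop)

268/65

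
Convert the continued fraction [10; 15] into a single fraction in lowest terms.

a_0 = 10: 10/1
a_1 = 15: 151/15

151/15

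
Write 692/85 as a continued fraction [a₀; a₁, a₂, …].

[8; 7, 12]

⌊692/85⌋ = 8, remainder 12
⌊85/12⌋ = 7, remainder 1
⌊12/1⌋ = 12, remainder 0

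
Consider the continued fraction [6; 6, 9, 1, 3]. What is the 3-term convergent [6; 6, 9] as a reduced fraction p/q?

339/55

a_0 = 6: 6/1
a_1 = 6: 37/6
a_2 = 9: 339/55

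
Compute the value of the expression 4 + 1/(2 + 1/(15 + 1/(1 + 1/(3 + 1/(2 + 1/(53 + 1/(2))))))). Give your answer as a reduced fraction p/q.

Start with 2.
53 + 1/(2/1) = 53 + 1/2 = 107/2
2 + 1/(107/2) = 2 + 2/107 = 216/107
3 + 1/(216/107) = 3 + 107/216 = 755/216
1 + 1/(755/216) = 1 + 216/755 = 971/755
15 + 1/(971/755) = 15 + 755/971 = 15320/971
2 + 1/(15320/971) = 2 + 971/15320 = 31611/15320
4 + 1/(31611/15320) = 4 + 15320/31611 = 141764/31611

141764/31611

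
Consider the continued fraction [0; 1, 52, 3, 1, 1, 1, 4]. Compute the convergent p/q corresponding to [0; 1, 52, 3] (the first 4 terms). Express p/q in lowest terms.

157/160

Use the convergent recurrence hₖ = aₖ·hₖ₋₁ + hₖ₋₂ (and likewise for the denominators kₖ):
a_0 = 0: 0/1
a_1 = 1: 1/1
a_2 = 52: 52/53
a_3 = 3: 157/160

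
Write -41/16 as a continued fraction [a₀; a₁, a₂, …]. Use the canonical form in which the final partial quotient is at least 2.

[-3; 2, 3, 2]

⌊-41/16⌋ = -3, remainder 7
⌊16/7⌋ = 2, remainder 2
⌊7/2⌋ = 3, remainder 1
⌊2/1⌋ = 2, remainder 0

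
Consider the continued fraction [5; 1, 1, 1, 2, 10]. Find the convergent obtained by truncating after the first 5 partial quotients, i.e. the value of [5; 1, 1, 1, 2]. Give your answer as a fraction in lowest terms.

Build up convergents one term at a time:
a_0 = 5: 5/1
a_1 = 1: 6/1
a_2 = 1: 11/2
a_3 = 1: 17/3
a_4 = 2: 45/8

45/8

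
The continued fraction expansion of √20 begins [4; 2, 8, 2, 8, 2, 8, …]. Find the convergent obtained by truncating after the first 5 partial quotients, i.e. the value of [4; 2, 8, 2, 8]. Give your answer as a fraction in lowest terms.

Start with 8.
2 + 1/(8/1) = 2 + 1/8 = 17/8
8 + 1/(17/8) = 8 + 8/17 = 144/17
2 + 1/(144/17) = 2 + 17/144 = 305/144
4 + 1/(305/144) = 4 + 144/305 = 1364/305

1364/305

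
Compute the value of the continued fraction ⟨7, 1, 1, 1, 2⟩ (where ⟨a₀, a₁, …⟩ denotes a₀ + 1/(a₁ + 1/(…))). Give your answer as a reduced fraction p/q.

Compute successive convergents:
a_0 = 7: 7/1
a_1 = 1: 8/1
a_2 = 1: 15/2
a_3 = 1: 23/3
a_4 = 2: 61/8

61/8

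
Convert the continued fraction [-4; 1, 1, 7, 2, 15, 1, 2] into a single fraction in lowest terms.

Work from the innermost term outward:
Start with 2.
1 + 1/(2/1) = 1 + 1/2 = 3/2
15 + 1/(3/2) = 15 + 2/3 = 47/3
2 + 1/(47/3) = 2 + 3/47 = 97/47
7 + 1/(97/47) = 7 + 47/97 = 726/97
1 + 1/(726/97) = 1 + 97/726 = 823/726
1 + 1/(823/726) = 1 + 726/823 = 1549/823
-4 + 1/(1549/823) = -4 + 823/1549 = -5373/1549

-5373/1549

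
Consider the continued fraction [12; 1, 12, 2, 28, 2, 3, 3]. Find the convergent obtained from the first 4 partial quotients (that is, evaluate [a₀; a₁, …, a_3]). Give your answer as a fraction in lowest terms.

349/27

Start with 2.
12 + 1/(2/1) = 12 + 1/2 = 25/2
1 + 1/(25/2) = 1 + 2/25 = 27/25
12 + 1/(27/25) = 12 + 25/27 = 349/27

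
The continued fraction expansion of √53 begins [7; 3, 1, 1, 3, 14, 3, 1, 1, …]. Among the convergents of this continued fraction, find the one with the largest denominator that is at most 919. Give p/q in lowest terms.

List convergents until the denominator exceeds the bound:
a_0 = 7: 7/1  (≤ bound)
a_1 = 3: 22/3  (≤ bound)
a_2 = 1: 29/4  (≤ bound)
a_3 = 1: 51/7  (≤ bound)
a_4 = 3: 182/25  (≤ bound)
a_5 = 14: 2599/357  (≤ bound)
a_6 = 3: 7979/1096  (> 919, stop)

2599/357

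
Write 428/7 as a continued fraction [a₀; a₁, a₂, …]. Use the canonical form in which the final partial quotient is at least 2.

428 ÷ 7 → quotient 61, remainder 1
7 ÷ 1 → quotient 7, remainder 0

[61; 7]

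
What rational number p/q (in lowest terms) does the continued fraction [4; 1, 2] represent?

14/3

Build up convergents one term at a time:
a_0 = 4: 4/1
a_1 = 1: 5/1
a_2 = 2: 14/3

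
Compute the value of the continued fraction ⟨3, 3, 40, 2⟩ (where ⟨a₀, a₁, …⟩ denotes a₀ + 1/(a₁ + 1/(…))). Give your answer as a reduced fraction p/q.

816/245

Build up convergents one term at a time:
a_0 = 3: 3/1
a_1 = 3: 10/3
a_2 = 40: 403/121
a_3 = 2: 816/245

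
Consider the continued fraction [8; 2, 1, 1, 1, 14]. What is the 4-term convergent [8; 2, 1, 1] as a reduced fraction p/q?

Start with 1.
1 + 1/(1/1) = 1 + 1/1 = 2/1
2 + 1/(2/1) = 2 + 1/2 = 5/2
8 + 1/(5/2) = 8 + 2/5 = 42/5

42/5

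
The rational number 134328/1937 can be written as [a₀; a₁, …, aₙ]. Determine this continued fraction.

[69; 2, 1, 6, 1, 2, 29]

⌊134328/1937⌋ = 69, remainder 675
⌊1937/675⌋ = 2, remainder 587
⌊675/587⌋ = 1, remainder 88
⌊587/88⌋ = 6, remainder 59
⌊88/59⌋ = 1, remainder 29
⌊59/29⌋ = 2, remainder 1
⌊29/1⌋ = 29, remainder 0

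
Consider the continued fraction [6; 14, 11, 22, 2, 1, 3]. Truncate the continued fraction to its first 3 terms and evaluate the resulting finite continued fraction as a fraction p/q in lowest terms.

941/155

Work from the innermost term outward:
Start with 11.
14 + 1/(11/1) = 14 + 1/11 = 155/11
6 + 1/(155/11) = 6 + 11/155 = 941/155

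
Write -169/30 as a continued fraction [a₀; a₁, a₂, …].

[-6; 2, 1, 2, 1, 2]

-169 = -6·30 + 11, so a_0 = -6
30 = 2·11 + 8, so a_1 = 2
11 = 1·8 + 3, so a_2 = 1
8 = 2·3 + 2, so a_3 = 2
3 = 1·2 + 1, so a_4 = 1
2 = 2·1 + 0, so a_5 = 2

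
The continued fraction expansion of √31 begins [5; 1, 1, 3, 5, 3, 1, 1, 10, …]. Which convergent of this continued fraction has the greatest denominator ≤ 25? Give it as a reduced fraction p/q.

39/7

List convergents until the denominator exceeds the bound:
a_0 = 5: 5/1  (≤ bound)
a_1 = 1: 6/1  (≤ bound)
a_2 = 1: 11/2  (≤ bound)
a_3 = 3: 39/7  (≤ bound)
a_4 = 5: 206/37  (> 25, stop)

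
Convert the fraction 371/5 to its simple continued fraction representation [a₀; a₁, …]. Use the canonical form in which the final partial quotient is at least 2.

371 = 74·5 + 1, so a_0 = 74
5 = 5·1 + 0, so a_1 = 5

[74; 5]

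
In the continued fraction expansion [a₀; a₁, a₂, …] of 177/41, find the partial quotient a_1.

3

177 = 4·41 + 13, so a_0 = 4
41 = 3·13 + 2, so a_1 = 3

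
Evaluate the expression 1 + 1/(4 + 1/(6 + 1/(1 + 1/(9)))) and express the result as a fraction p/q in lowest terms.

Collapse the nested fraction from the inside out:
Start with 9.
1 + 1/(9/1) = 1 + 1/9 = 10/9
6 + 1/(10/9) = 6 + 9/10 = 69/10
4 + 1/(69/10) = 4 + 10/69 = 286/69
1 + 1/(286/69) = 1 + 69/286 = 355/286

355/286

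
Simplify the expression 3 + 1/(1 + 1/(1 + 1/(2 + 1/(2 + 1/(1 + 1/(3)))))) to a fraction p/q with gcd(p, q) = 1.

226/63

Start with 3.
1 + 1/(3/1) = 1 + 1/3 = 4/3
2 + 1/(4/3) = 2 + 3/4 = 11/4
2 + 1/(11/4) = 2 + 4/11 = 26/11
1 + 1/(26/11) = 1 + 11/26 = 37/26
1 + 1/(37/26) = 1 + 26/37 = 63/37
3 + 1/(63/37) = 3 + 37/63 = 226/63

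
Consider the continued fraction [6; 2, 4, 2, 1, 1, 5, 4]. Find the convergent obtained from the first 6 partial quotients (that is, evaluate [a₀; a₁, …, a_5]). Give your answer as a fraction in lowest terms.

a_0 = 6: 6/1
a_1 = 2: 13/2
a_2 = 4: 58/9
a_3 = 2: 129/20
a_4 = 1: 187/29
a_5 = 1: 316/49

316/49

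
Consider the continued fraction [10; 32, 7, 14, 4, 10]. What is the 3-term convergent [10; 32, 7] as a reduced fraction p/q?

Use the convergent recurrence hₖ = aₖ·hₖ₋₁ + hₖ₋₂ (and likewise for the denominators kₖ):
a_0 = 10: 10/1
a_1 = 32: 321/32
a_2 = 7: 2257/225

2257/225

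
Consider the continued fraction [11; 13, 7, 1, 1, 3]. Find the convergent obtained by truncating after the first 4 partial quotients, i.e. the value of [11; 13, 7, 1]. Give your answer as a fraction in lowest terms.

1163/105

Collapse the nested fraction from the inside out:
Start with 1.
7 + 1/(1/1) = 7 + 1/1 = 8/1
13 + 1/(8/1) = 13 + 1/8 = 105/8
11 + 1/(105/8) = 11 + 8/105 = 1163/105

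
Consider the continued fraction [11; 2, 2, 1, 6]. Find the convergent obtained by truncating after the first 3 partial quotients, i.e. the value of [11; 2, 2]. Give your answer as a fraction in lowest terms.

Start with 2.
2 + 1/(2/1) = 2 + 1/2 = 5/2
11 + 1/(5/2) = 11 + 2/5 = 57/5

57/5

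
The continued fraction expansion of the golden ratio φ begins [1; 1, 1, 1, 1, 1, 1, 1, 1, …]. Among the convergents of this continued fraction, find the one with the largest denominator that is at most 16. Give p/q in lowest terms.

a_0 = 1: 1/1  (≤ bound)
a_1 = 1: 2/1  (≤ bound)
a_2 = 1: 3/2  (≤ bound)
a_3 = 1: 5/3  (≤ bound)
a_4 = 1: 8/5  (≤ bound)
a_5 = 1: 13/8  (≤ bound)
a_6 = 1: 21/13  (≤ bound)
a_7 = 1: 34/21  (> 16, stop)

21/13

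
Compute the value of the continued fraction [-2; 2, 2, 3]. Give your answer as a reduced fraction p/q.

-27/17

Starting at the tail and folding back:
Start with 3.
2 + 1/(3/1) = 2 + 1/3 = 7/3
2 + 1/(7/3) = 2 + 3/7 = 17/7
-2 + 1/(17/7) = -2 + 7/17 = -27/17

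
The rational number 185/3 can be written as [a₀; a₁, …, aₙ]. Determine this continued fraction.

⌊185/3⌋ = 61, remainder 2
⌊3/2⌋ = 1, remainder 1
⌊2/1⌋ = 2, remainder 0

[61; 1, 2]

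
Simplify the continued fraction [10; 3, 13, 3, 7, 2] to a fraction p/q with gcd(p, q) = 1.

19876/1925

Starting at the tail and folding back:
Start with 2.
7 + 1/(2/1) = 7 + 1/2 = 15/2
3 + 1/(15/2) = 3 + 2/15 = 47/15
13 + 1/(47/15) = 13 + 15/47 = 626/47
3 + 1/(626/47) = 3 + 47/626 = 1925/626
10 + 1/(1925/626) = 10 + 626/1925 = 19876/1925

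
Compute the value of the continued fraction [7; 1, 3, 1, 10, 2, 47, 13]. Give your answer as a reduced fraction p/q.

Start with 13.
47 + 1/(13/1) = 47 + 1/13 = 612/13
2 + 1/(612/13) = 2 + 13/612 = 1237/612
10 + 1/(1237/612) = 10 + 612/1237 = 12982/1237
1 + 1/(12982/1237) = 1 + 1237/12982 = 14219/12982
3 + 1/(14219/12982) = 3 + 12982/14219 = 55639/14219
1 + 1/(55639/14219) = 1 + 14219/55639 = 69858/55639
7 + 1/(69858/55639) = 7 + 55639/69858 = 544645/69858

544645/69858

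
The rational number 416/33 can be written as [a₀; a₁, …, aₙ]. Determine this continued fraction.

[12; 1, 1, 1, 1, 6]

Repeatedly divide and take the remainder:
416 = 12·33 + 20, so a_0 = 12
33 = 1·20 + 13, so a_1 = 1
20 = 1·13 + 7, so a_2 = 1
13 = 1·7 + 6, so a_3 = 1
7 = 1·6 + 1, so a_4 = 1
6 = 6·1 + 0, so a_5 = 6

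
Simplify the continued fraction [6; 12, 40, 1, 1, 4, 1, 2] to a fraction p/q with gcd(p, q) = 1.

Start with 2.
1 + 1/(2/1) = 1 + 1/2 = 3/2
4 + 1/(3/2) = 4 + 2/3 = 14/3
1 + 1/(14/3) = 1 + 3/14 = 17/14
1 + 1/(17/14) = 1 + 14/17 = 31/17
40 + 1/(31/17) = 40 + 17/31 = 1257/31
12 + 1/(1257/31) = 12 + 31/1257 = 15115/1257
6 + 1/(15115/1257) = 6 + 1257/15115 = 91947/15115

91947/15115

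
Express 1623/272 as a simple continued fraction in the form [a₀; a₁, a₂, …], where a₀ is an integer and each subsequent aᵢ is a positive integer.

[5; 1, 29, 4, 2]

1623 ÷ 272 → quotient 5, remainder 263
272 ÷ 263 → quotient 1, remainder 9
263 ÷ 9 → quotient 29, remainder 2
9 ÷ 2 → quotient 4, remainder 1
2 ÷ 1 → quotient 2, remainder 0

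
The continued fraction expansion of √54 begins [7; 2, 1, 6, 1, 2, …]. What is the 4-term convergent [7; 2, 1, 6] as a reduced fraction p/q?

Compute successive convergents:
a_0 = 7: 7/1
a_1 = 2: 15/2
a_2 = 1: 22/3
a_3 = 6: 147/20

147/20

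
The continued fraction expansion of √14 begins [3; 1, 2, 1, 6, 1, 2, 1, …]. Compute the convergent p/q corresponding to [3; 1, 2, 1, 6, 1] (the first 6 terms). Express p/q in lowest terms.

Use the convergent recurrence hₖ = aₖ·hₖ₋₁ + hₖ₋₂ (and likewise for the denominators kₖ):
a_0 = 3: 3/1
a_1 = 1: 4/1
a_2 = 2: 11/3
a_3 = 1: 15/4
a_4 = 6: 101/27
a_5 = 1: 116/31

116/31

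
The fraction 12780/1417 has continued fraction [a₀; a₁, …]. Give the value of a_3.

12780 ÷ 1417 → quotient 9, remainder 27
1417 ÷ 27 → quotient 52, remainder 13
27 ÷ 13 → quotient 2, remainder 1
13 ÷ 1 → quotient 13, remainder 0

13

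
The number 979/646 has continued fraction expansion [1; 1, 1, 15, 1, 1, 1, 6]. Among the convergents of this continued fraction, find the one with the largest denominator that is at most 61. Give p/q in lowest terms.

50/33

a_0 = 1: 1/1  (≤ bound)
a_1 = 1: 2/1  (≤ bound)
a_2 = 1: 3/2  (≤ bound)
a_3 = 15: 47/31  (≤ bound)
a_4 = 1: 50/33  (≤ bound)
a_5 = 1: 97/64  (> 61, stop)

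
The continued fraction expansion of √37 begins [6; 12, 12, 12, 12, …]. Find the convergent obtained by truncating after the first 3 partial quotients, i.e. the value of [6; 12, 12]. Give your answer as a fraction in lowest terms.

Collapse the nested fraction from the inside out:
Start with 12.
12 + 1/(12/1) = 12 + 1/12 = 145/12
6 + 1/(145/12) = 6 + 12/145 = 882/145

882/145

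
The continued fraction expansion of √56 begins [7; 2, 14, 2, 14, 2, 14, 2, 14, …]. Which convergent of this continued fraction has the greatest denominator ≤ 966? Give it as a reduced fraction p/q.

6503/869

a_0 = 7: 7/1  (≤ bound)
a_1 = 2: 15/2  (≤ bound)
a_2 = 14: 217/29  (≤ bound)
a_3 = 2: 449/60  (≤ bound)
a_4 = 14: 6503/869  (≤ bound)
a_5 = 2: 13455/1798  (> 966, stop)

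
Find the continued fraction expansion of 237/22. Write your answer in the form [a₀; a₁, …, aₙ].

[10; 1, 3, 2, 2]

237 ÷ 22 → quotient 10, remainder 17
22 ÷ 17 → quotient 1, remainder 5
17 ÷ 5 → quotient 3, remainder 2
5 ÷ 2 → quotient 2, remainder 1
2 ÷ 1 → quotient 2, remainder 0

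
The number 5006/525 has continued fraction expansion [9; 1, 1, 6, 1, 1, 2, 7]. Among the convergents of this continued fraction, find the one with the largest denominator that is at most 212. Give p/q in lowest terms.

677/71

a_0 = 9: 9/1  (≤ bound)
a_1 = 1: 10/1  (≤ bound)
a_2 = 1: 19/2  (≤ bound)
a_3 = 6: 124/13  (≤ bound)
a_4 = 1: 143/15  (≤ bound)
a_5 = 1: 267/28  (≤ bound)
a_6 = 2: 677/71  (≤ bound)
a_7 = 7: 5006/525  (> 212, stop)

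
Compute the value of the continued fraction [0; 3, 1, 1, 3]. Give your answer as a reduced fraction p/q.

7/25

Start with 3.
1 + 1/(3/1) = 1 + 1/3 = 4/3
1 + 1/(4/3) = 1 + 3/4 = 7/4
3 + 1/(7/4) = 3 + 4/7 = 25/7
0 + 1/(25/7) = 0 + 7/25 = 7/25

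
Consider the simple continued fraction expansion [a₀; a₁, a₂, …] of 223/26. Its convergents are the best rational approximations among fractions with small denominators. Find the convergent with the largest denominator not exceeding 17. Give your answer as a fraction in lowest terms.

60/7

List convergents until the denominator exceeds the bound:
a_0 = 8: 8/1  (≤ bound)
a_1 = 1: 9/1  (≤ bound)
a_2 = 1: 17/2  (≤ bound)
a_3 = 2: 43/5  (≤ bound)
a_4 = 1: 60/7  (≤ bound)
a_5 = 3: 223/26  (> 17, stop)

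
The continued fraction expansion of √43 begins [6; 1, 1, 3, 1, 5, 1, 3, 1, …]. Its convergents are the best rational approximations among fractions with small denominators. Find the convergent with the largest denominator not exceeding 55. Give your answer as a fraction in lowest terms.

341/52

a_0 = 6: 6/1  (≤ bound)
a_1 = 1: 7/1  (≤ bound)
a_2 = 1: 13/2  (≤ bound)
a_3 = 3: 46/7  (≤ bound)
a_4 = 1: 59/9  (≤ bound)
a_5 = 5: 341/52  (≤ bound)
a_6 = 1: 400/61  (> 55, stop)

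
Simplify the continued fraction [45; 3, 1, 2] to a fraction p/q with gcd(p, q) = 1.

498/11

Start with 2.
1 + 1/(2/1) = 1 + 1/2 = 3/2
3 + 1/(3/2) = 3 + 2/3 = 11/3
45 + 1/(11/3) = 45 + 3/11 = 498/11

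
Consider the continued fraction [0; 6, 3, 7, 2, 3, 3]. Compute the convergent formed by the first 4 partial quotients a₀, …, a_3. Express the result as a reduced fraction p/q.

Start with 7.
3 + 1/(7/1) = 3 + 1/7 = 22/7
6 + 1/(22/7) = 6 + 7/22 = 139/22
0 + 1/(139/22) = 0 + 22/139 = 22/139

22/139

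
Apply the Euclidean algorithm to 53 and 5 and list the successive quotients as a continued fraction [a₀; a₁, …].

Repeatedly divide and take the remainder:
53 ÷ 5 → quotient 10, remainder 3
5 ÷ 3 → quotient 1, remainder 2
3 ÷ 2 → quotient 1, remainder 1
2 ÷ 1 → quotient 2, remainder 0

[10; 1, 1, 2]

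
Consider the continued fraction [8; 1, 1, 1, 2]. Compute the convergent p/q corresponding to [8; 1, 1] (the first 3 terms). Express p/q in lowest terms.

17/2

a_0 = 8: 8/1
a_1 = 1: 9/1
a_2 = 1: 17/2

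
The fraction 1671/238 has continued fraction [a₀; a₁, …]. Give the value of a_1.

47

1671 = 7·238 + 5, so a_0 = 7
238 = 47·5 + 3, so a_1 = 47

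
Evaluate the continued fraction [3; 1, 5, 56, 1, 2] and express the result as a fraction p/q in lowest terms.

3922/1023

Build up convergents one term at a time:
a_0 = 3: 3/1
a_1 = 1: 4/1
a_2 = 5: 23/6
a_3 = 56: 1292/337
a_4 = 1: 1315/343
a_5 = 2: 3922/1023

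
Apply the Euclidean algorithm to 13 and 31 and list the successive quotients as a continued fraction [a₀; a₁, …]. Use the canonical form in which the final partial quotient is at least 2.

Run the Euclidean algorithm, recording each quotient:
⌊13/31⌋ = 0, remainder 13
⌊31/13⌋ = 2, remainder 5
⌊13/5⌋ = 2, remainder 3
⌊5/3⌋ = 1, remainder 2
⌊3/2⌋ = 1, remainder 1
⌊2/1⌋ = 2, remainder 0

[0; 2, 2, 1, 1, 2]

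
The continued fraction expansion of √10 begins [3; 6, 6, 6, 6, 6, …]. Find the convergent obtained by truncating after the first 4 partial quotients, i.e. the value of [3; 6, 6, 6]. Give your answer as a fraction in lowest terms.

Collapse the nested fraction from the inside out:
Start with 6.
6 + 1/(6/1) = 6 + 1/6 = 37/6
6 + 1/(37/6) = 6 + 6/37 = 228/37
3 + 1/(228/37) = 3 + 37/228 = 721/228

721/228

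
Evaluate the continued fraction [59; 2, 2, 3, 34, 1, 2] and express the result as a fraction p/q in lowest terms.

105931/1783

a_0 = 59: 59/1
a_1 = 2: 119/2
a_2 = 2: 297/5
a_3 = 3: 1010/17
a_4 = 34: 34637/583
a_5 = 1: 35647/600
a_6 = 2: 105931/1783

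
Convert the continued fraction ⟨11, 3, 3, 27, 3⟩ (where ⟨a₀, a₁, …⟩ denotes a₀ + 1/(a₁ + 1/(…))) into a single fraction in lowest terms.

9368/829

a_0 = 11: 11/1
a_1 = 3: 34/3
a_2 = 3: 113/10
a_3 = 27: 3085/273
a_4 = 3: 9368/829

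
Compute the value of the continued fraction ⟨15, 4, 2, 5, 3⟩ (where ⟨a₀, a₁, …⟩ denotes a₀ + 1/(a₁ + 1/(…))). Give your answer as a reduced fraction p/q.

Start with 3.
5 + 1/(3/1) = 5 + 1/3 = 16/3
2 + 1/(16/3) = 2 + 3/16 = 35/16
4 + 1/(35/16) = 4 + 16/35 = 156/35
15 + 1/(156/35) = 15 + 35/156 = 2375/156

2375/156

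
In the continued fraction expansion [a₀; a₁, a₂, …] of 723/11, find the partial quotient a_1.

1

Run the Euclidean algorithm, recording each quotient:
⌊723/11⌋ = 65, remainder 8
⌊11/8⌋ = 1, remainder 3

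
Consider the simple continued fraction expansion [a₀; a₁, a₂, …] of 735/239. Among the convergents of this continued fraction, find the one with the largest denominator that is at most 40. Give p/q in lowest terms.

123/40

a_0 = 3: 3/1  (≤ bound)
a_1 = 13: 40/13  (≤ bound)
a_2 = 3: 123/40  (≤ bound)
a_3 = 1: 163/53  (> 40, stop)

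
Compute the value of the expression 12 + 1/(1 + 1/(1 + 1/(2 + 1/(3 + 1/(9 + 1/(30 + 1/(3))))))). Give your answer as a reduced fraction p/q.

a_0 = 12: 12/1
a_1 = 1: 13/1
a_2 = 1: 25/2
a_3 = 2: 63/5
a_4 = 3: 214/17
a_5 = 9: 1989/158
a_6 = 30: 59884/4757
a_7 = 3: 181641/14429

181641/14429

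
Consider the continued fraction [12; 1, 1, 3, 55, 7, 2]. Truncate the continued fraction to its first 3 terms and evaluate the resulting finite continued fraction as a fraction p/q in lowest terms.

Starting at the tail and folding back:
Start with 1.
1 + 1/(1/1) = 1 + 1/1 = 2/1
12 + 1/(2/1) = 12 + 1/2 = 25/2

25/2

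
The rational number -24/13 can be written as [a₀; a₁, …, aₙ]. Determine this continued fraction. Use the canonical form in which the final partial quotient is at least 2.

-24 ÷ 13 → quotient -2, remainder 2
13 ÷ 2 → quotient 6, remainder 1
2 ÷ 1 → quotient 2, remainder 0

[-2; 6, 2]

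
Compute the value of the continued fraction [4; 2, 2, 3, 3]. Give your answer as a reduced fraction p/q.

Build up convergents one term at a time:
a_0 = 4: 4/1
a_1 = 2: 9/2
a_2 = 2: 22/5
a_3 = 3: 75/17
a_4 = 3: 247/56

247/56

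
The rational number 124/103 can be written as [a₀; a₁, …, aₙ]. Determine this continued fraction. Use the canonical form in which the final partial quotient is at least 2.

[1; 4, 1, 9, 2]

⌊124/103⌋ = 1, remainder 21
⌊103/21⌋ = 4, remainder 19
⌊21/19⌋ = 1, remainder 2
⌊19/2⌋ = 9, remainder 1
⌊2/1⌋ = 2, remainder 0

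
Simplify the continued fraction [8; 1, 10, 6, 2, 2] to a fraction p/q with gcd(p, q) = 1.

Compute successive convergents:
a_0 = 8: 8/1
a_1 = 1: 9/1
a_2 = 10: 98/11
a_3 = 6: 597/67
a_4 = 2: 1292/145
a_5 = 2: 3181/357

3181/357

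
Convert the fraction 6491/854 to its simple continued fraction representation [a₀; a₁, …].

6491 ÷ 854 → quotient 7, remainder 513
854 ÷ 513 → quotient 1, remainder 341
513 ÷ 341 → quotient 1, remainder 172
341 ÷ 172 → quotient 1, remainder 169
172 ÷ 169 → quotient 1, remainder 3
169 ÷ 3 → quotient 56, remainder 1
3 ÷ 1 → quotient 3, remainder 0

[7; 1, 1, 1, 1, 56, 3]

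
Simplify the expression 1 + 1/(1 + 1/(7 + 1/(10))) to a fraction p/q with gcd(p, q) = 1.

152/81

a_0 = 1: 1/1
a_1 = 1: 2/1
a_2 = 7: 15/8
a_3 = 10: 152/81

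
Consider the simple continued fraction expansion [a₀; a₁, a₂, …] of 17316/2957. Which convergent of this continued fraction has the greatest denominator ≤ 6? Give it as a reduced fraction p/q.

35/6

List convergents until the denominator exceeds the bound:
a_0 = 5: 5/1  (≤ bound)
a_1 = 1: 6/1  (≤ bound)
a_2 = 5: 35/6  (≤ bound)
a_3 = 1: 41/7  (> 6, stop)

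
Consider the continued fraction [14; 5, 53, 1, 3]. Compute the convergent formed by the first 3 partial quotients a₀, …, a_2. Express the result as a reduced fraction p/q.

Start with 53.
5 + 1/(53/1) = 5 + 1/53 = 266/53
14 + 1/(266/53) = 14 + 53/266 = 3777/266

3777/266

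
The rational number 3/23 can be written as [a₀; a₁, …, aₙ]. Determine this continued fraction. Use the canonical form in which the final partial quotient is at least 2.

[0; 7, 1, 2]

⌊3/23⌋ = 0, remainder 3
⌊23/3⌋ = 7, remainder 2
⌊3/2⌋ = 1, remainder 1
⌊2/1⌋ = 2, remainder 0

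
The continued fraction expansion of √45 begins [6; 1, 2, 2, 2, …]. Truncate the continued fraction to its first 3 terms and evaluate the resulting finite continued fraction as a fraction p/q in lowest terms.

Starting at the tail and folding back:
Start with 2.
1 + 1/(2/1) = 1 + 1/2 = 3/2
6 + 1/(3/2) = 6 + 2/3 = 20/3

20/3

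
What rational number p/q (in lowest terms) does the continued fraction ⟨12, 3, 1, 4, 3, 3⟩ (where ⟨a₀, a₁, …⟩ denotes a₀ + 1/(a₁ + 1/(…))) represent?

Start with 3.
3 + 1/(3/1) = 3 + 1/3 = 10/3
4 + 1/(10/3) = 4 + 3/10 = 43/10
1 + 1/(43/10) = 1 + 10/43 = 53/43
3 + 1/(53/43) = 3 + 43/53 = 202/53
12 + 1/(202/53) = 12 + 53/202 = 2477/202

2477/202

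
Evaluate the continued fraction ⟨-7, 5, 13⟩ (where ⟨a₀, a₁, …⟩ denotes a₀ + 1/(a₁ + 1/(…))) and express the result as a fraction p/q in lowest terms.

-449/66

Build up convergents one term at a time:
a_0 = -7: -7/1
a_1 = 5: -34/5
a_2 = 13: -449/66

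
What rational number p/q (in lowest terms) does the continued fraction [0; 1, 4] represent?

4/5

Start with 4.
1 + 1/(4/1) = 1 + 1/4 = 5/4
0 + 1/(5/4) = 0 + 4/5 = 4/5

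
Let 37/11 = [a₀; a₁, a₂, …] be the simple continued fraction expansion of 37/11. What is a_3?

3

37 = 3·11 + 4, so a_0 = 3
11 = 2·4 + 3, so a_1 = 2
4 = 1·3 + 1, so a_2 = 1
3 = 3·1 + 0, so a_3 = 3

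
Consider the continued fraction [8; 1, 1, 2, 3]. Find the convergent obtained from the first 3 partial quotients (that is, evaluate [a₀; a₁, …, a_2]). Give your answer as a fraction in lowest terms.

Work from the innermost term outward:
Start with 1.
1 + 1/(1/1) = 1 + 1/1 = 2/1
8 + 1/(2/1) = 8 + 1/2 = 17/2

17/2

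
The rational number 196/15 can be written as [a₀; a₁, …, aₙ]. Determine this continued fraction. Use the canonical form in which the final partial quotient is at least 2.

⌊196/15⌋ = 13, remainder 1
⌊15/1⌋ = 15, remainder 0

[13; 15]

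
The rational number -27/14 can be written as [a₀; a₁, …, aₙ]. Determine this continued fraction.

[-2; 14]

-27 ÷ 14 → quotient -2, remainder 1
14 ÷ 1 → quotient 14, remainder 0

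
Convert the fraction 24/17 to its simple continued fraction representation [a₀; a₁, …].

24 ÷ 17 → quotient 1, remainder 7
17 ÷ 7 → quotient 2, remainder 3
7 ÷ 3 → quotient 2, remainder 1
3 ÷ 1 → quotient 3, remainder 0

[1; 2, 2, 3]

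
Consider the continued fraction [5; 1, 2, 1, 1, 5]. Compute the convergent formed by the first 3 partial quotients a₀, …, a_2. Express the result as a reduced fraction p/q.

Collapse the nested fraction from the inside out:
Start with 2.
1 + 1/(2/1) = 1 + 1/2 = 3/2
5 + 1/(3/2) = 5 + 2/3 = 17/3

17/3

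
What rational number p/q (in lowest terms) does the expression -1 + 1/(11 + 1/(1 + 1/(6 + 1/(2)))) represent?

-163/178

Start with 2.
6 + 1/(2/1) = 6 + 1/2 = 13/2
1 + 1/(13/2) = 1 + 2/13 = 15/13
11 + 1/(15/13) = 11 + 13/15 = 178/15
-1 + 1/(178/15) = -1 + 15/178 = -163/178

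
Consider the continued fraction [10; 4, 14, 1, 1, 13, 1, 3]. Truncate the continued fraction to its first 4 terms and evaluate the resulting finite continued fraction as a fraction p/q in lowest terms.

Start with 1.
14 + 1/(1/1) = 14 + 1/1 = 15/1
4 + 1/(15/1) = 4 + 1/15 = 61/15
10 + 1/(61/15) = 10 + 15/61 = 625/61

625/61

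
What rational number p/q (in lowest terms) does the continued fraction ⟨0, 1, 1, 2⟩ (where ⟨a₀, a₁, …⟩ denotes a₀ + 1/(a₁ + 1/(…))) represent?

a_0 = 0: 0/1
a_1 = 1: 1/1
a_2 = 1: 1/2
a_3 = 2: 3/5

3/5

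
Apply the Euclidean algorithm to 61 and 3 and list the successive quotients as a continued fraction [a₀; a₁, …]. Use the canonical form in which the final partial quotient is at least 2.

[20; 3]

61 ÷ 3 → quotient 20, remainder 1
3 ÷ 1 → quotient 3, remainder 0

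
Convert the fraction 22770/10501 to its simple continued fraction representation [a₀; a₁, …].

[2; 5, 1, 15, 1, 1, 10, 5]

Apply division with remainder until the remainder is 0:
22770 ÷ 10501 → quotient 2, remainder 1768
10501 ÷ 1768 → quotient 5, remainder 1661
1768 ÷ 1661 → quotient 1, remainder 107
1661 ÷ 107 → quotient 15, remainder 56
107 ÷ 56 → quotient 1, remainder 51
56 ÷ 51 → quotient 1, remainder 5
51 ÷ 5 → quotient 10, remainder 1
5 ÷ 1 → quotient 5, remainder 0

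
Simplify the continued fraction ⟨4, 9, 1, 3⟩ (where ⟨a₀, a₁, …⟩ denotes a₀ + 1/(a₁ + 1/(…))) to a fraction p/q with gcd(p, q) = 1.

160/39

Compute successive convergents:
a_0 = 4: 4/1
a_1 = 9: 37/9
a_2 = 1: 41/10
a_3 = 3: 160/39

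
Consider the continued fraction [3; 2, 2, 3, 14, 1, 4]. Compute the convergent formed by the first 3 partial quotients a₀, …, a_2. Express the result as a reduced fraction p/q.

17/5

a_0 = 3: 3/1
a_1 = 2: 7/2
a_2 = 2: 17/5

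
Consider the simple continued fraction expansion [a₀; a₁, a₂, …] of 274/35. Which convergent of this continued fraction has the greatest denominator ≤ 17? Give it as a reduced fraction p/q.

47/6

a_0 = 7: 7/1  (≤ bound)
a_1 = 1: 8/1  (≤ bound)
a_2 = 4: 39/5  (≤ bound)
a_3 = 1: 47/6  (≤ bound)
a_4 = 5: 274/35  (> 17, stop)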